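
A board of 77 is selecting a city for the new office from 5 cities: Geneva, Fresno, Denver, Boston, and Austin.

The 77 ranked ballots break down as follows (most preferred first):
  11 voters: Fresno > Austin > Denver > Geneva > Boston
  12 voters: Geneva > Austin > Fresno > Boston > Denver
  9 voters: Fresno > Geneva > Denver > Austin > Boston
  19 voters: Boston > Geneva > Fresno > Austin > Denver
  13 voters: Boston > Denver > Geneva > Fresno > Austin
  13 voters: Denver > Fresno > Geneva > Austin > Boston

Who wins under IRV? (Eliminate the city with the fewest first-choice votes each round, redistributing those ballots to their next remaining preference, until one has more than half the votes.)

Fresno

Round 1: Geneva 12, Fresno 20, Denver 13, Boston 32, Austin 0. Austin eliminated.
Round 2: Geneva 12, Fresno 20, Denver 13, Boston 32. Geneva eliminated.
Round 3: Fresno 32, Denver 13, Boston 32. Denver eliminated.
Round 4: Fresno 45, Boston 32. Fresno has a majority (≥39).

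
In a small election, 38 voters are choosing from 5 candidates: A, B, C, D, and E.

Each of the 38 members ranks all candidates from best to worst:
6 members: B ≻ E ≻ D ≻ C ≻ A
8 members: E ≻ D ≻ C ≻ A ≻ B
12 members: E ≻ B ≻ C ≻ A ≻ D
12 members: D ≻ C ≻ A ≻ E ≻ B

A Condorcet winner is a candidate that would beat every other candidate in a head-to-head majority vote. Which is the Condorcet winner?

E vs A: 26–12
E vs B: 32–6
E vs C: 26–12
E vs D: 26–12
E beats every other candidate.

E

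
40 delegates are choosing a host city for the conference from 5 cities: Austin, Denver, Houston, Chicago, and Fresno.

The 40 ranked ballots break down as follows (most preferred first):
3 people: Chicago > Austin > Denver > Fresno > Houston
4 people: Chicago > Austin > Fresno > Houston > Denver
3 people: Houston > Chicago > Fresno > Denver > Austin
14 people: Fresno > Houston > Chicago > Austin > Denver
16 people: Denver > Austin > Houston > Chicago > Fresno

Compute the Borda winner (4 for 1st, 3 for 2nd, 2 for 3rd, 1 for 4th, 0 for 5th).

Houston

Austin: 3×3 + 4×3 + 3×0 + 14×1 + 16×3 = 83
Denver: 3×2 + 4×0 + 3×1 + 14×0 + 16×4 = 73
Houston: 3×0 + 4×1 + 3×4 + 14×3 + 16×2 = 90
Chicago: 3×4 + 4×4 + 3×3 + 14×2 + 16×1 = 81
Fresno: 3×1 + 4×2 + 3×2 + 14×4 + 16×0 = 73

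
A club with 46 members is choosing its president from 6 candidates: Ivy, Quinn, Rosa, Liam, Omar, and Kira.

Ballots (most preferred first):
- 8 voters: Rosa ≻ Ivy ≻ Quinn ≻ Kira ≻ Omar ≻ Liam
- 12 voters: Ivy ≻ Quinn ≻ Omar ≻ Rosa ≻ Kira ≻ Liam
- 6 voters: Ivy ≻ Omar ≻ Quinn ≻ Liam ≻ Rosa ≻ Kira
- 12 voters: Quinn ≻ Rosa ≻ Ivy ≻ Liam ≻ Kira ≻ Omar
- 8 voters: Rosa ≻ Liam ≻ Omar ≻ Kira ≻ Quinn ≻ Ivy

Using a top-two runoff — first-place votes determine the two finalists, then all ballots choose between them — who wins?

Rosa

Round 1 first-place votes: Ivy 18, Quinn 12, Rosa 16, Liam 0, Omar 0, Kira 0. Ivy and Rosa advance.
Runoff: Ivy is ranked above Rosa on 18 ballots, Rosa above Ivy on 28.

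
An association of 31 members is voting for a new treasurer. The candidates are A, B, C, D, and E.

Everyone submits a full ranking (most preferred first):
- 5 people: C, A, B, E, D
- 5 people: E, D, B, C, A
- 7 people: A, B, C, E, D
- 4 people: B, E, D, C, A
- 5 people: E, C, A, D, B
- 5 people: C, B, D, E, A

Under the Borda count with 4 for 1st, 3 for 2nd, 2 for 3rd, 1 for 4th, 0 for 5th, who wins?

C

A: 5×3 + 5×0 + 7×4 + 4×0 + 5×2 + 5×0 = 53
B: 5×2 + 5×2 + 7×3 + 4×4 + 5×0 + 5×3 = 72
C: 5×4 + 5×1 + 7×2 + 4×1 + 5×3 + 5×4 = 78
D: 5×0 + 5×3 + 7×0 + 4×2 + 5×1 + 5×2 = 38
E: 5×1 + 5×4 + 7×1 + 4×3 + 5×4 + 5×1 = 69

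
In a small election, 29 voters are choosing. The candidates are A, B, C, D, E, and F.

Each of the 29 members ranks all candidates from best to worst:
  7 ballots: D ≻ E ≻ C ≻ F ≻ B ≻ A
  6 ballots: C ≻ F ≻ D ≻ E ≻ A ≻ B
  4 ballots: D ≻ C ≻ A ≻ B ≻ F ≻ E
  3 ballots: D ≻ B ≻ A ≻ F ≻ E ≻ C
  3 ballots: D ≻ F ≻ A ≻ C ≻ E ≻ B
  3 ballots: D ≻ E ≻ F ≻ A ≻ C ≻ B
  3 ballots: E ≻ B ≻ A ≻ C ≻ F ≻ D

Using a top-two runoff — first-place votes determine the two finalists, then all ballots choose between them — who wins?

Round 1 first-place votes: A 0, B 0, C 6, D 20, E 3, F 0. D and C advance.
Runoff: D is ranked above C on 20 ballots, C above D on 9.

D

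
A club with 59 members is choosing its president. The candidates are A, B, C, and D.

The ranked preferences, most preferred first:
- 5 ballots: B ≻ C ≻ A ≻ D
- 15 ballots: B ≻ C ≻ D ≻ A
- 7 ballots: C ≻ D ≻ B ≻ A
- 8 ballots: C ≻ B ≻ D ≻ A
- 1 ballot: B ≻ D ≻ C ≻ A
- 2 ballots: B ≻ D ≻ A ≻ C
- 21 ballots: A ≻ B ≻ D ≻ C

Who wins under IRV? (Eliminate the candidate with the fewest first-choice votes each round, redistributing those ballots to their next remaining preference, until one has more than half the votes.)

Round 1: A 21, B 23, C 15, D 0. D eliminated.
Round 2: A 21, B 23, C 15. C eliminated.
Round 3: A 21, B 38. B has a majority (≥30).

B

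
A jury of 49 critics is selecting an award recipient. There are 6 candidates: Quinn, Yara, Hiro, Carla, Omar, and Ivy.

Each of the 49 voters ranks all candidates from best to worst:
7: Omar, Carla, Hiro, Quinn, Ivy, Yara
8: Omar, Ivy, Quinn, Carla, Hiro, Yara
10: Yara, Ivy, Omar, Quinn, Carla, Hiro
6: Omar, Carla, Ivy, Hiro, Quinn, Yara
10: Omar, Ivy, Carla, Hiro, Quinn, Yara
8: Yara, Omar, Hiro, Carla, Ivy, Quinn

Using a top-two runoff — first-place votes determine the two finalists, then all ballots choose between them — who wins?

Round 1 first-place votes: Quinn 0, Yara 18, Hiro 0, Carla 0, Omar 31, Ivy 0. Omar and Yara advance.
Runoff: Omar is ranked above Yara on 31 ballots, Yara above Omar on 18.

Omar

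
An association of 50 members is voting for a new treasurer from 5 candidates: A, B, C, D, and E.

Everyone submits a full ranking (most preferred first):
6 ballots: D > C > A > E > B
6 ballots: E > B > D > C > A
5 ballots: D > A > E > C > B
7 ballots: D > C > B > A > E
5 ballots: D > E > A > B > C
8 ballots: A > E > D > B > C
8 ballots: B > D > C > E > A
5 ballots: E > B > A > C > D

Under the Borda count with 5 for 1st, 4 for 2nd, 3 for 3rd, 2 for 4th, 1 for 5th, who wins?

A: 6×3 + 6×1 + 5×4 + 7×2 + 5×3 + 8×5 + 8×1 + 5×3 = 136
B: 6×1 + 6×4 + 5×1 + 7×3 + 5×2 + 8×2 + 8×5 + 5×4 = 142
C: 6×4 + 6×2 + 5×2 + 7×4 + 5×1 + 8×1 + 8×3 + 5×2 = 121
D: 6×5 + 6×3 + 5×5 + 7×5 + 5×5 + 8×3 + 8×4 + 5×1 = 194
E: 6×2 + 6×5 + 5×3 + 7×1 + 5×4 + 8×4 + 8×2 + 5×5 = 157

D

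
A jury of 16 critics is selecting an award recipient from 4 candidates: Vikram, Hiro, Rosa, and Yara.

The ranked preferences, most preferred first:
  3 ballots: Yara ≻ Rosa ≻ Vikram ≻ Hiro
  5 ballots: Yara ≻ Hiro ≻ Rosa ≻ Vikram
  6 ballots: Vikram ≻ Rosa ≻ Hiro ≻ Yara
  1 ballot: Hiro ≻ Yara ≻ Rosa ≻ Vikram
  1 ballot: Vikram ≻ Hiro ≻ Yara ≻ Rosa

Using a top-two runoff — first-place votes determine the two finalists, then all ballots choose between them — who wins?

Round 1 first-place votes: Vikram 7, Hiro 1, Rosa 0, Yara 8. Yara and Vikram advance.
Runoff: Yara is ranked above Vikram on 9 ballots, Vikram above Yara on 7.

Yara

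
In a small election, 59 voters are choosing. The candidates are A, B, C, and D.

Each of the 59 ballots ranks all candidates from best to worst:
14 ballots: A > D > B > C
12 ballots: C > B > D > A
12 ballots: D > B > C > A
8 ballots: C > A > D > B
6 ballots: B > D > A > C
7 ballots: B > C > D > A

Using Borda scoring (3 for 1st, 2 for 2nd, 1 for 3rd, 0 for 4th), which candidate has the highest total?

D

A: 14×3 + 12×0 + 12×0 + 8×2 + 6×1 + 7×0 = 64
B: 14×1 + 12×2 + 12×2 + 8×0 + 6×3 + 7×3 = 101
C: 14×0 + 12×3 + 12×1 + 8×3 + 6×0 + 7×2 = 86
D: 14×2 + 12×1 + 12×3 + 8×1 + 6×2 + 7×1 = 103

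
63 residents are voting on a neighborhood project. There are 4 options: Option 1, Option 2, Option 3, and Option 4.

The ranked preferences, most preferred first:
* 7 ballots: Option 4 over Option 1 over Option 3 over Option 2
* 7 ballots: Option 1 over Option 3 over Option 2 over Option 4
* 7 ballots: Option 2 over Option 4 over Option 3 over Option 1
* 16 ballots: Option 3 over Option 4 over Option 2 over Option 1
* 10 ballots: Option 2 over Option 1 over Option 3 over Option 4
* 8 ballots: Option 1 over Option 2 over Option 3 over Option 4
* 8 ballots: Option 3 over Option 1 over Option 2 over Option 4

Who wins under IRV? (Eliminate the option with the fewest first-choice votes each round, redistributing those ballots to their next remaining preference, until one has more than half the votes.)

Round 1: Option 1 15, Option 2 17, Option 3 24, Option 4 7. Option 4 eliminated.
Round 2: Option 1 22, Option 2 17, Option 3 24. Option 2 eliminated.
Round 3: Option 1 32, Option 3 31. Option 1 has a majority (≥32).

Option 1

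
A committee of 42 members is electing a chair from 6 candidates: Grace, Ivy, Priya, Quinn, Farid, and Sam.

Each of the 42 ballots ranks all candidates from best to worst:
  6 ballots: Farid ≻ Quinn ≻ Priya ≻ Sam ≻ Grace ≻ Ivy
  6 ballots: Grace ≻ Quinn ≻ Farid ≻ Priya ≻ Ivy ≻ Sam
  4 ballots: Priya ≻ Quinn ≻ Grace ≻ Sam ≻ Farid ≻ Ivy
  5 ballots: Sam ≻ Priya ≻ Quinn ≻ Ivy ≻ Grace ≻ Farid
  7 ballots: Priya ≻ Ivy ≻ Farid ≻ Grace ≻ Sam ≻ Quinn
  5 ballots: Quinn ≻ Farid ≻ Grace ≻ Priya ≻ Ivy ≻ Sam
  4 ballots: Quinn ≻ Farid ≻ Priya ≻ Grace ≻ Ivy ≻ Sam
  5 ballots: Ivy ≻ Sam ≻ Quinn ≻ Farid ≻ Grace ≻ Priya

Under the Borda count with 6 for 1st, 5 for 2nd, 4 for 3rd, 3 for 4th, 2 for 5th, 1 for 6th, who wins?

Grace: 6×2 + 6×6 + 4×4 + 5×2 + 7×3 + 5×4 + 4×3 + 5×2 = 137
Ivy: 6×1 + 6×2 + 4×1 + 5×3 + 7×5 + 5×2 + 4×2 + 5×6 = 120
Priya: 6×4 + 6×3 + 4×6 + 5×5 + 7×6 + 5×3 + 4×4 + 5×1 = 169
Quinn: 6×5 + 6×5 + 4×5 + 5×4 + 7×1 + 5×6 + 4×6 + 5×4 = 181
Farid: 6×6 + 6×4 + 4×2 + 5×1 + 7×4 + 5×5 + 4×5 + 5×3 = 161
Sam: 6×3 + 6×1 + 4×3 + 5×6 + 7×2 + 5×1 + 4×1 + 5×5 = 114

Quinn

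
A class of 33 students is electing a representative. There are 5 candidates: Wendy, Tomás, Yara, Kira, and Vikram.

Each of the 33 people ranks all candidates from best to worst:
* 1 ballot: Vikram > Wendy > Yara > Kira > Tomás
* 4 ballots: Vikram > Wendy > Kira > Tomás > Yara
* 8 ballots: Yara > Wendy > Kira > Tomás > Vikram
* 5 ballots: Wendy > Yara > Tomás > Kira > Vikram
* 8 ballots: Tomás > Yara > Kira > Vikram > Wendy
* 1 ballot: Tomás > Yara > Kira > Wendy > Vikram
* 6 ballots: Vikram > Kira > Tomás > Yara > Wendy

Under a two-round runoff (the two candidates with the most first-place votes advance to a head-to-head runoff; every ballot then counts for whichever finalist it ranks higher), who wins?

Round 1 first-place votes: Wendy 5, Tomás 9, Yara 8, Kira 0, Vikram 11. Vikram and Tomás advance.
Runoff: Vikram is ranked above Tomás on 11 ballots, Tomás above Vikram on 22.

Tomás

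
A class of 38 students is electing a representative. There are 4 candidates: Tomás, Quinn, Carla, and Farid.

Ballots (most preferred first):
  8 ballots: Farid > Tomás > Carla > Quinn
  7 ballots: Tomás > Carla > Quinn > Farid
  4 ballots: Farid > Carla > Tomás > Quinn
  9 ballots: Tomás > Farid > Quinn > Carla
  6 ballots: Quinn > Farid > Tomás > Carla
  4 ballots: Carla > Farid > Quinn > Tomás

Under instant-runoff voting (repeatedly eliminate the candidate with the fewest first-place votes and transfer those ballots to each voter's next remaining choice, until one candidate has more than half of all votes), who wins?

Farid

Round 1: Tomás 16, Quinn 6, Carla 4, Farid 12. Carla eliminated.
Round 2: Tomás 16, Quinn 6, Farid 16. Quinn eliminated.
Round 3: Tomás 16, Farid 22. Farid has a majority (≥20).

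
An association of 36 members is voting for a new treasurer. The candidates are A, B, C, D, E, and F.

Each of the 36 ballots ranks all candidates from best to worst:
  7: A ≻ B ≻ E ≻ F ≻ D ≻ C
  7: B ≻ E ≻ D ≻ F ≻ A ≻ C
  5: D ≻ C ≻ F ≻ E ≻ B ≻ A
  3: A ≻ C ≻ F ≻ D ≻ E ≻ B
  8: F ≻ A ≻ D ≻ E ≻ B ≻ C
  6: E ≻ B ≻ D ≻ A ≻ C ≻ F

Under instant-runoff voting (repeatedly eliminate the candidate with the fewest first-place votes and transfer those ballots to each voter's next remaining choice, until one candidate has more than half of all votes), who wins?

B

Round 1: A 10, B 7, C 0, D 5, E 6, F 8. C eliminated.
Round 2: A 10, B 7, D 5, E 6, F 8. D eliminated.
Round 3: A 10, B 7, E 6, F 13. E eliminated.
Round 4: A 10, B 13, F 13. A eliminated.
Round 5: B 20, F 16. B has a majority (≥19).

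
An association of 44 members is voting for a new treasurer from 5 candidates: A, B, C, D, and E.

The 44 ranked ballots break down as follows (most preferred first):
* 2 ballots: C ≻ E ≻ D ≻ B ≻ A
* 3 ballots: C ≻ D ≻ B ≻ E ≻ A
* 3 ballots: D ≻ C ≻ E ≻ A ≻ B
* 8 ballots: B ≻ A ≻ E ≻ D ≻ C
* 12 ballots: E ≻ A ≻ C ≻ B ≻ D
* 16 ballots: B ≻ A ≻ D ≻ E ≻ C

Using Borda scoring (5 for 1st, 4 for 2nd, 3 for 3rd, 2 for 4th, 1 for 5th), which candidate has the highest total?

A: 2×1 + 3×1 + 3×2 + 8×4 + 12×4 + 16×4 = 155
B: 2×2 + 3×3 + 3×1 + 8×5 + 12×2 + 16×5 = 160
C: 2×5 + 3×5 + 3×4 + 8×1 + 12×3 + 16×1 = 97
D: 2×3 + 3×4 + 3×5 + 8×2 + 12×1 + 16×3 = 109
E: 2×4 + 3×2 + 3×3 + 8×3 + 12×5 + 16×2 = 139

B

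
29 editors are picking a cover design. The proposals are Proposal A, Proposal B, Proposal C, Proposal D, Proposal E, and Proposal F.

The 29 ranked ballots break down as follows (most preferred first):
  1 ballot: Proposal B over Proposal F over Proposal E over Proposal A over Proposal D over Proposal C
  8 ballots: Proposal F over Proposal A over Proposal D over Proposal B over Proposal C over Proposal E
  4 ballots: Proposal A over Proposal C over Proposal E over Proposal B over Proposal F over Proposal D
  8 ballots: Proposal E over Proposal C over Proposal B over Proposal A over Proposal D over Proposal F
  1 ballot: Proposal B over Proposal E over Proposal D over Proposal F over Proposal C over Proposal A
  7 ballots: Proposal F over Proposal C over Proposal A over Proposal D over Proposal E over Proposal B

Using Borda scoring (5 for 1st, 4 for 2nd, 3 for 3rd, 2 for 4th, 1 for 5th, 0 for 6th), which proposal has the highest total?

Proposal A: 1×2 + 8×4 + 4×5 + 8×2 + 1×0 + 7×3 = 91
Proposal B: 1×5 + 8×2 + 4×2 + 8×3 + 1×5 + 7×0 = 58
Proposal C: 1×0 + 8×1 + 4×4 + 8×4 + 1×1 + 7×4 = 85
Proposal D: 1×1 + 8×3 + 4×0 + 8×1 + 1×3 + 7×2 = 50
Proposal E: 1×3 + 8×0 + 4×3 + 8×5 + 1×4 + 7×1 = 66
Proposal F: 1×4 + 8×5 + 4×1 + 8×0 + 1×2 + 7×5 = 85

Proposal A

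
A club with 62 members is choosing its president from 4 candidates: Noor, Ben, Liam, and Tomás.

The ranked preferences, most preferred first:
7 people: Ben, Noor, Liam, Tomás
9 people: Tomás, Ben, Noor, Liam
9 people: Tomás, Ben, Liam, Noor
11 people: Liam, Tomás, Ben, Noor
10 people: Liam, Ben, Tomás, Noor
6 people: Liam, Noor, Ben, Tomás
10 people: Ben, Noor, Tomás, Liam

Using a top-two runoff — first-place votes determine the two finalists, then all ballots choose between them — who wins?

Round 1 first-place votes: Noor 0, Ben 17, Liam 27, Tomás 18. Liam and Tomás advance.
Runoff: Liam is ranked above Tomás on 34 ballots, Tomás above Liam on 28.

Liam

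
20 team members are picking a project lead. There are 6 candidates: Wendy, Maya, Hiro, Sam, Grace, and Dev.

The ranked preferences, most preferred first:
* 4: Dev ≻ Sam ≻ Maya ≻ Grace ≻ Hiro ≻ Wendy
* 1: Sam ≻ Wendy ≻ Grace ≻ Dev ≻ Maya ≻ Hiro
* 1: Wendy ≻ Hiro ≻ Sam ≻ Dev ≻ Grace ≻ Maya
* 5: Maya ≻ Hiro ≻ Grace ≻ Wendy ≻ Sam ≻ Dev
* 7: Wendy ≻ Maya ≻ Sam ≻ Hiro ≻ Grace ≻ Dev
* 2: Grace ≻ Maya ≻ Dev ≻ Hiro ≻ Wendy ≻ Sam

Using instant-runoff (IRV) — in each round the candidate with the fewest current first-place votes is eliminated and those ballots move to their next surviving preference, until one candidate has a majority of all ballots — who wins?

Round 1: Wendy 8, Maya 5, Hiro 0, Sam 1, Grace 2, Dev 4. Hiro eliminated.
Round 2: Wendy 8, Maya 5, Sam 1, Grace 2, Dev 4. Sam eliminated.
Round 3: Wendy 9, Maya 5, Grace 2, Dev 4. Grace eliminated.
Round 4: Wendy 9, Maya 7, Dev 4. Dev eliminated.
Round 5: Wendy 9, Maya 11. Maya has a majority (≥11).

Maya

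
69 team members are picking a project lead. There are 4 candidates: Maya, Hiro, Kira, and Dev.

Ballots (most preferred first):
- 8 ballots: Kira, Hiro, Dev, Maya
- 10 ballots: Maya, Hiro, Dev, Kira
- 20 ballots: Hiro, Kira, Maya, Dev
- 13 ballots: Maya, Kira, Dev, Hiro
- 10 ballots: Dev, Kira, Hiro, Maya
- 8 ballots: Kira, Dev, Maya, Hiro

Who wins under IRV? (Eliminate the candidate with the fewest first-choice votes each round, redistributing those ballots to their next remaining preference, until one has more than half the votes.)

Kira

Round 1: Maya 23, Hiro 20, Kira 16, Dev 10. Dev eliminated.
Round 2: Maya 23, Hiro 20, Kira 26. Hiro eliminated.
Round 3: Maya 23, Kira 46. Kira has a majority (≥35).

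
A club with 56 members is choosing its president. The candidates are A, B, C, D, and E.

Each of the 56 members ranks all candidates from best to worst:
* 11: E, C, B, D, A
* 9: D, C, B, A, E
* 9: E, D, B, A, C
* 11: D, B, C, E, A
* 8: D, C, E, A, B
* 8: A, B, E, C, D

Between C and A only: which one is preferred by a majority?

C is ranked above A on 39 ballots; A above C on 17.

C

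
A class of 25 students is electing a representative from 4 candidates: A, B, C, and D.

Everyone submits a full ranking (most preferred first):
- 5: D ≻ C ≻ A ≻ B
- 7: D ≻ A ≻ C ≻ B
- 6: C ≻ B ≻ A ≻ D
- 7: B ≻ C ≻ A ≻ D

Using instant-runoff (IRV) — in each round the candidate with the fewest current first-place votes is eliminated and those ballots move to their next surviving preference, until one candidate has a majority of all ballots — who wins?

Round 1: A 0, B 7, C 6, D 12. A eliminated.
Round 2: B 7, C 6, D 12. C eliminated.
Round 3: B 13, D 12. B has a majority (≥13).

B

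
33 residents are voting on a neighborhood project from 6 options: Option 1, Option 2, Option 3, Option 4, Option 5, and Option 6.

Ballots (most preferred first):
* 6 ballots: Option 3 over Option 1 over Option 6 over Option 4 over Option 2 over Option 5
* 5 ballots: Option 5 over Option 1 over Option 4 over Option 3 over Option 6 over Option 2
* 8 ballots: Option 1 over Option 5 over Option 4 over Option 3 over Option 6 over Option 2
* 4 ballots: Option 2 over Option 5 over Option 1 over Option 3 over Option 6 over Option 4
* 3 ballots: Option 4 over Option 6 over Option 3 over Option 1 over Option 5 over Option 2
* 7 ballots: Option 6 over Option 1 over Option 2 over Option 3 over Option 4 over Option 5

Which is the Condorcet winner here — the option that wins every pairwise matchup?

Option 1

Option 1 vs Option 2: 29–4
Option 1 vs Option 3: 24–9
Option 1 vs Option 4: 30–3
Option 1 vs Option 5: 24–9
Option 1 vs Option 6: 23–10
Option 1 beats every other option.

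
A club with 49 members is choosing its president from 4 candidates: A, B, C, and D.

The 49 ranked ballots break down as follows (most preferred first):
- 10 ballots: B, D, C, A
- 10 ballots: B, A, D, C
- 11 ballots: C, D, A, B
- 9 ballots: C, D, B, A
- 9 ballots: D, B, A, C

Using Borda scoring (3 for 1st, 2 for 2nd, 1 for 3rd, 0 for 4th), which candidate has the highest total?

D

A: 10×0 + 10×2 + 11×1 + 9×0 + 9×1 = 40
B: 10×3 + 10×3 + 11×0 + 9×1 + 9×2 = 87
C: 10×1 + 10×0 + 11×3 + 9×3 + 9×0 = 70
D: 10×2 + 10×1 + 11×2 + 9×2 + 9×3 = 97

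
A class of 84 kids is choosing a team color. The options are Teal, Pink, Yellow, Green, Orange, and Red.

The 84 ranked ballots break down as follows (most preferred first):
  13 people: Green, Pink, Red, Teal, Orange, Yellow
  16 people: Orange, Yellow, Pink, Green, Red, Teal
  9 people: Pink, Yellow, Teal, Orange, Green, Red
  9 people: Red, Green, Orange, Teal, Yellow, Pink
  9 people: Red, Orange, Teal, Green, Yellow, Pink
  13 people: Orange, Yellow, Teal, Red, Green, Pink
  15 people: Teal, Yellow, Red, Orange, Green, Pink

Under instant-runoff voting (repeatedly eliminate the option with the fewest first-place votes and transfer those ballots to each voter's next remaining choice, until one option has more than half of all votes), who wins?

Red

Round 1: Teal 15, Pink 9, Yellow 0, Green 13, Orange 29, Red 18. Yellow eliminated.
Round 2: Teal 15, Pink 9, Green 13, Orange 29, Red 18. Pink eliminated.
Round 3: Teal 24, Green 13, Orange 29, Red 18. Green eliminated.
Round 4: Teal 24, Orange 29, Red 31. Teal eliminated.
Round 5: Orange 38, Red 46. Red has a majority (≥43).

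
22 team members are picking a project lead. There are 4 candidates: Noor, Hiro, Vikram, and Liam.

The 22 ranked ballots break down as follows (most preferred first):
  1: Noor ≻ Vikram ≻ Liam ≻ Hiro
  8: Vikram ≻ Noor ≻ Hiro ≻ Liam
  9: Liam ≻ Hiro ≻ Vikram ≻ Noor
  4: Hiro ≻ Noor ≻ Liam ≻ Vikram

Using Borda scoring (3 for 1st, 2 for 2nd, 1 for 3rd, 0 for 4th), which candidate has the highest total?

Hiro

Noor: 1×3 + 8×2 + 9×0 + 4×2 = 27
Hiro: 1×0 + 8×1 + 9×2 + 4×3 = 38
Vikram: 1×2 + 8×3 + 9×1 + 4×0 = 35
Liam: 1×1 + 8×0 + 9×3 + 4×1 = 32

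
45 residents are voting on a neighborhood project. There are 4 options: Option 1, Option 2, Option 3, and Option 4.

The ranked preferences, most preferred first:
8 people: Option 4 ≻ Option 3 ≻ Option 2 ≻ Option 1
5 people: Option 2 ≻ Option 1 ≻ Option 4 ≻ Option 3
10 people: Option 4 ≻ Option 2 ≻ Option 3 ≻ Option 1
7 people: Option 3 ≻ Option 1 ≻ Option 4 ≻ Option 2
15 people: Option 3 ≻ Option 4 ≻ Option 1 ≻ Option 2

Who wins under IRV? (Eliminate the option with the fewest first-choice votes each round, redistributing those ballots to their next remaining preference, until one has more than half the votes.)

Round 1: Option 1 0, Option 2 5, Option 3 22, Option 4 18. Option 1 eliminated.
Round 2: Option 2 5, Option 3 22, Option 4 18. Option 2 eliminated.
Round 3: Option 3 22, Option 4 23. Option 4 has a majority (≥23).

Option 4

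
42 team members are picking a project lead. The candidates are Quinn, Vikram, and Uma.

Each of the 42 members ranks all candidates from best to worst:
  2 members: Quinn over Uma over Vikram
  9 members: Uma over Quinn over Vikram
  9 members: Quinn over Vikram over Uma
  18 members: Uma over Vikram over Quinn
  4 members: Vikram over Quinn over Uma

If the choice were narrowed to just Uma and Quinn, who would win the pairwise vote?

Uma

Uma is ranked above Quinn on 27 ballots; Quinn above Uma on 15.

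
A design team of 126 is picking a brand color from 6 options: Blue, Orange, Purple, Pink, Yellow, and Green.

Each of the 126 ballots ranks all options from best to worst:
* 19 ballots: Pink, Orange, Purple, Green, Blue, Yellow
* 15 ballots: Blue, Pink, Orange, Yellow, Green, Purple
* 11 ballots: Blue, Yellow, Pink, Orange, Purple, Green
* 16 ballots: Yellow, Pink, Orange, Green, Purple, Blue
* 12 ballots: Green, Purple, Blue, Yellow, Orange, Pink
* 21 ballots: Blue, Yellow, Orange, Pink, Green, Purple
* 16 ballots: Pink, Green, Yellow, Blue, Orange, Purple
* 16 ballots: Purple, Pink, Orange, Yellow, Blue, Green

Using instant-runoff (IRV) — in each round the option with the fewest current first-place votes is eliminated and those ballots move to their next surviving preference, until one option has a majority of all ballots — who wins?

Pink

Round 1: Blue 47, Orange 0, Purple 16, Pink 35, Yellow 16, Green 12. Orange eliminated.
Round 2: Blue 47, Purple 16, Pink 35, Yellow 16, Green 12. Green eliminated.
Round 3: Blue 47, Purple 28, Pink 35, Yellow 16. Yellow eliminated.
Round 4: Blue 47, Purple 28, Pink 51. Purple eliminated.
Round 5: Blue 59, Pink 67. Pink has a majority (≥64).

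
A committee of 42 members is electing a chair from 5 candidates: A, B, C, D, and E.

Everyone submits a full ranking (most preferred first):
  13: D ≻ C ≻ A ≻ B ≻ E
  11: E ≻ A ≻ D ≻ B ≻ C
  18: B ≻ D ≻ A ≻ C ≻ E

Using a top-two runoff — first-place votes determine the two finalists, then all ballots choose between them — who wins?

Round 1 first-place votes: A 0, B 18, C 0, D 13, E 11. B and D advance.
Runoff: B is ranked above D on 18 ballots, D above B on 24.

D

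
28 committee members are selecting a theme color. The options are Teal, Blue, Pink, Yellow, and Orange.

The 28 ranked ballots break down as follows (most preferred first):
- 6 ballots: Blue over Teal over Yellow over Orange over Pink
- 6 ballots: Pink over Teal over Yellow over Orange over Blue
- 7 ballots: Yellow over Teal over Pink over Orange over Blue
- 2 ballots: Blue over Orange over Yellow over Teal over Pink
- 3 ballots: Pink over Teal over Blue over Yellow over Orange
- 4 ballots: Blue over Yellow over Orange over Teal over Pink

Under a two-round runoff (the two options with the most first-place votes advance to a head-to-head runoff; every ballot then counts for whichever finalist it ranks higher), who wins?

Round 1 first-place votes: Teal 0, Blue 12, Pink 9, Yellow 7, Orange 0. Blue and Pink advance.
Runoff: Blue is ranked above Pink on 12 ballots, Pink above Blue on 16.

Pink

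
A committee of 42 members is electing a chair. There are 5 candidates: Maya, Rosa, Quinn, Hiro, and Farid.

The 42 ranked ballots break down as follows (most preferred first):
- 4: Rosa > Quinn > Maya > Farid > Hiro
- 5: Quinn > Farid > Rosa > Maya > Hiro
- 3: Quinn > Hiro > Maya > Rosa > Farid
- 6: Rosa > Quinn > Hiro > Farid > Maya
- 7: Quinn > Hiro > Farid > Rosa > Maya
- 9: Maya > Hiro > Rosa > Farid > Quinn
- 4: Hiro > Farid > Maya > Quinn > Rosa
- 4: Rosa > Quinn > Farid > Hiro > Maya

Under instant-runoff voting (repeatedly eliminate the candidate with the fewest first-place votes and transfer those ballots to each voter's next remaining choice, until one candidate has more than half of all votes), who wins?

Round 1: Maya 9, Rosa 14, Quinn 15, Hiro 4, Farid 0. Farid eliminated.
Round 2: Maya 9, Rosa 14, Quinn 15, Hiro 4. Hiro eliminated.
Round 3: Maya 13, Rosa 14, Quinn 15. Maya eliminated.
Round 4: Rosa 23, Quinn 19. Rosa has a majority (≥22).

Rosa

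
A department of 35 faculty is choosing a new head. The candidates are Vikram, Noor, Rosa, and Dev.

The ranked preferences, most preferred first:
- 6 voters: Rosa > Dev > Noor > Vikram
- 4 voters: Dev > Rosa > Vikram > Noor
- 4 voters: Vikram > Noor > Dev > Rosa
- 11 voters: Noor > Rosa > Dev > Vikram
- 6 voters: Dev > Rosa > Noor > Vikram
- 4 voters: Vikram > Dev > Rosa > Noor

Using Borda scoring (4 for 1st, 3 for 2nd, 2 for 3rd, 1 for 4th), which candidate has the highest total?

Dev

Vikram: 6×1 + 4×2 + 4×4 + 11×1 + 6×1 + 4×4 = 63
Noor: 6×2 + 4×1 + 4×3 + 11×4 + 6×2 + 4×1 = 88
Rosa: 6×4 + 4×3 + 4×1 + 11×3 + 6×3 + 4×2 = 99
Dev: 6×3 + 4×4 + 4×2 + 11×2 + 6×4 + 4×3 = 100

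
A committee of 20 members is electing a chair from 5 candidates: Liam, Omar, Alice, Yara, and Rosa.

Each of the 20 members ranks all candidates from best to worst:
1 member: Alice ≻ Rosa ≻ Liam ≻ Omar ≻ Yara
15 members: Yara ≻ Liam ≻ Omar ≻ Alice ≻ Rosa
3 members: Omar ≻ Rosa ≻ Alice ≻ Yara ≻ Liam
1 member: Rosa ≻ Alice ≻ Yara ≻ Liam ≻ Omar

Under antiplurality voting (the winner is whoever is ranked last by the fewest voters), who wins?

Last-place votes: Liam 3, Omar 1, Alice 0, Yara 1, Rosa 15.

Alice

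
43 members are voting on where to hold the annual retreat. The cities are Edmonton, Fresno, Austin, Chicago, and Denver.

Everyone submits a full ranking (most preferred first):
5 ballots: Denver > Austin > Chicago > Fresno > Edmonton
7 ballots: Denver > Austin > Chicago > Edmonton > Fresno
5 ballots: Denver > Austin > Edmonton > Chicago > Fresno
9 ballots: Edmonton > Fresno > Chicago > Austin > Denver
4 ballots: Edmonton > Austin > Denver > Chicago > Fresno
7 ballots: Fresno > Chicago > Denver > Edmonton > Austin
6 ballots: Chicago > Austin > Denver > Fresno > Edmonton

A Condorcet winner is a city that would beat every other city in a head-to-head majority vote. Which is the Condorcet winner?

Chicago vs Edmonton: 25–18
Chicago vs Fresno: 27–16
Chicago vs Austin: 22–21
Chicago vs Denver: 22–21
Chicago beats every other city.

Chicago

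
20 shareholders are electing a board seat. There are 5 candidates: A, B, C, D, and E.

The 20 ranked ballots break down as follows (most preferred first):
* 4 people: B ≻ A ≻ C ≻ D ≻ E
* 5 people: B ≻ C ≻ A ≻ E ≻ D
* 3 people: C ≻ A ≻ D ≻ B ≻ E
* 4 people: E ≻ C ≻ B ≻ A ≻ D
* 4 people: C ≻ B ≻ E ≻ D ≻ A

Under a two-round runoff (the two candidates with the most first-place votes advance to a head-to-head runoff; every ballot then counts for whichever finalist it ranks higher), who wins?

Round 1 first-place votes: A 0, B 9, C 7, D 0, E 4. B and C advance.
Runoff: B is ranked above C on 9 ballots, C above B on 11.

C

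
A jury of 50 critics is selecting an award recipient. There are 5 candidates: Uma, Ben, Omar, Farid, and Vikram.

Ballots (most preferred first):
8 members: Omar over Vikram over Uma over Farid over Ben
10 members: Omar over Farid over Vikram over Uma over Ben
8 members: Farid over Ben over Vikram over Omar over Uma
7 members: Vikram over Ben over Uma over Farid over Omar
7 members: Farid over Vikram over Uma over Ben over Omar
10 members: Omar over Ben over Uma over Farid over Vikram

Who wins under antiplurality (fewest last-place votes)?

Last-place votes: Uma 8, Ben 18, Omar 14, Farid 0, Vikram 10.

Farid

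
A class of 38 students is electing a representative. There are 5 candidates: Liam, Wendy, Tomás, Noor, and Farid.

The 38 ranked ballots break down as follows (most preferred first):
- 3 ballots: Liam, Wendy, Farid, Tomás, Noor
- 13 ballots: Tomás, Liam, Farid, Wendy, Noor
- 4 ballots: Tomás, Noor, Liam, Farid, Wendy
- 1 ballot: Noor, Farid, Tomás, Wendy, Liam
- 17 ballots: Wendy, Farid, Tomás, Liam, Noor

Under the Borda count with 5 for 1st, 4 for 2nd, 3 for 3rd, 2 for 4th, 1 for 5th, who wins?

Tomás

Liam: 3×5 + 13×4 + 4×3 + 1×1 + 17×2 = 114
Wendy: 3×4 + 13×2 + 4×1 + 1×2 + 17×5 = 129
Tomás: 3×2 + 13×5 + 4×5 + 1×3 + 17×3 = 145
Noor: 3×1 + 13×1 + 4×4 + 1×5 + 17×1 = 54
Farid: 3×3 + 13×3 + 4×2 + 1×4 + 17×4 = 128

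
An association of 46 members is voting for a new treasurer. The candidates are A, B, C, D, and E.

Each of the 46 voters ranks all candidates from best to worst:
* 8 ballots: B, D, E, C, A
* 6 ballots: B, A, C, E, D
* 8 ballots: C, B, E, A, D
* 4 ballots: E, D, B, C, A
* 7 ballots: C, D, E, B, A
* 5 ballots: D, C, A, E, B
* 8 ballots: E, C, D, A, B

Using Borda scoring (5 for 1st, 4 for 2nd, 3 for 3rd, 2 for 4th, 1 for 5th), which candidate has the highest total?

C

A: 8×1 + 6×4 + 8×2 + 4×1 + 7×1 + 5×3 + 8×2 = 90
B: 8×5 + 6×5 + 8×4 + 4×3 + 7×2 + 5×1 + 8×1 = 141
C: 8×2 + 6×3 + 8×5 + 4×2 + 7×5 + 5×4 + 8×4 = 169
D: 8×4 + 6×1 + 8×1 + 4×4 + 7×4 + 5×5 + 8×3 = 139
E: 8×3 + 6×2 + 8×3 + 4×5 + 7×3 + 5×2 + 8×5 = 151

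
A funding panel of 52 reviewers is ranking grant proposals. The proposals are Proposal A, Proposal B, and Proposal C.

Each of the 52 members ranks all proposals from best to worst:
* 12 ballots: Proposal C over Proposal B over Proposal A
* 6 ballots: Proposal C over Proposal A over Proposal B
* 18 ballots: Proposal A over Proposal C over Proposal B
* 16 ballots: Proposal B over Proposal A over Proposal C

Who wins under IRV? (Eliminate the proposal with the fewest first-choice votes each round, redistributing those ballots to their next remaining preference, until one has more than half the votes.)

Round 1: Proposal A 18, Proposal B 16, Proposal C 18. Proposal B eliminated.
Round 2: Proposal A 34, Proposal C 18. Proposal A has a majority (≥27).

Proposal A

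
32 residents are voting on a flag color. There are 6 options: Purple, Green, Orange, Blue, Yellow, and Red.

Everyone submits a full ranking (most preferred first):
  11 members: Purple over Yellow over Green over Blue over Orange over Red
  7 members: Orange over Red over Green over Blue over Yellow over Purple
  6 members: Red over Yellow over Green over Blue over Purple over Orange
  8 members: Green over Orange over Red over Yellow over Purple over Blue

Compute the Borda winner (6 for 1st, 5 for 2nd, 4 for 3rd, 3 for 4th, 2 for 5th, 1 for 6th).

Green

Purple: 11×6 + 7×1 + 6×2 + 8×2 = 101
Green: 11×4 + 7×4 + 6×4 + 8×6 = 144
Orange: 11×2 + 7×6 + 6×1 + 8×5 = 110
Blue: 11×3 + 7×3 + 6×3 + 8×1 = 80
Yellow: 11×5 + 7×2 + 6×5 + 8×3 = 123
Red: 11×1 + 7×5 + 6×6 + 8×4 = 114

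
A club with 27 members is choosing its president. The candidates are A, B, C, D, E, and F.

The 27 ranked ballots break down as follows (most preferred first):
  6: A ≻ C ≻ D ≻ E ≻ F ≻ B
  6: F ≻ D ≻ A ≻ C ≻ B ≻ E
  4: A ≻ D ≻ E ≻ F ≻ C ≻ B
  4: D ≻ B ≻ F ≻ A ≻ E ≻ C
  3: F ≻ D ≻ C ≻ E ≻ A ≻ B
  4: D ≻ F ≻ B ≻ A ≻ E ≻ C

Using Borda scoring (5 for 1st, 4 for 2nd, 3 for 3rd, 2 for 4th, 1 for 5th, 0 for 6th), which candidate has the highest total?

D

A: 6×5 + 6×3 + 4×5 + 4×2 + 3×1 + 4×2 = 87
B: 6×0 + 6×1 + 4×0 + 4×4 + 3×0 + 4×3 = 34
C: 6×4 + 6×2 + 4×1 + 4×0 + 3×3 + 4×0 = 49
D: 6×3 + 6×4 + 4×4 + 4×5 + 3×4 + 4×5 = 110
E: 6×2 + 6×0 + 4×3 + 4×1 + 3×2 + 4×1 = 38
F: 6×1 + 6×5 + 4×2 + 4×3 + 3×5 + 4×4 = 87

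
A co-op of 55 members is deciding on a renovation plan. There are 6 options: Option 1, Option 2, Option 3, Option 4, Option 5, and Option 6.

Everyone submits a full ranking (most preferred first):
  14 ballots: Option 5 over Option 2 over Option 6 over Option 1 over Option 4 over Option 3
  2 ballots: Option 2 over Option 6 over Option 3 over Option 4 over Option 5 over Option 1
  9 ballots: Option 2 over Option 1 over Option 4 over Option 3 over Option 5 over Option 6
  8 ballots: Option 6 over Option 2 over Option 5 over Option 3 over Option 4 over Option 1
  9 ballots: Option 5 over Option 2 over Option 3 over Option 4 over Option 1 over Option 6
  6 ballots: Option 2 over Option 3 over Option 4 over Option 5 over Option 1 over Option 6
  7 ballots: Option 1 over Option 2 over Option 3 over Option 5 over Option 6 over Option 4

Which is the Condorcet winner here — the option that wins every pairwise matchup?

Option 2

Option 2 vs Option 1: 48–7
Option 2 vs Option 3: 55–0
Option 2 vs Option 4: 55–0
Option 2 vs Option 5: 32–23
Option 2 vs Option 6: 47–8
Option 2 beats every other option.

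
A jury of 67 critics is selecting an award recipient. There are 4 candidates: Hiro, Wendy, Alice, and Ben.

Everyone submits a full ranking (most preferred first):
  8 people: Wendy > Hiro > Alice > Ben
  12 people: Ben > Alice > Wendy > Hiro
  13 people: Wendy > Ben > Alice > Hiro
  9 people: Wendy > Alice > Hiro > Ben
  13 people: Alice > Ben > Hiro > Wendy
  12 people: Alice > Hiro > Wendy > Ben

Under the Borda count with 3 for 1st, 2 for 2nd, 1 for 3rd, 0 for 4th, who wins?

Hiro: 8×2 + 12×0 + 13×0 + 9×1 + 13×1 + 12×2 = 62
Wendy: 8×3 + 12×1 + 13×3 + 9×3 + 13×0 + 12×1 = 114
Alice: 8×1 + 12×2 + 13×1 + 9×2 + 13×3 + 12×3 = 138
Ben: 8×0 + 12×3 + 13×2 + 9×0 + 13×2 + 12×0 = 88

Alice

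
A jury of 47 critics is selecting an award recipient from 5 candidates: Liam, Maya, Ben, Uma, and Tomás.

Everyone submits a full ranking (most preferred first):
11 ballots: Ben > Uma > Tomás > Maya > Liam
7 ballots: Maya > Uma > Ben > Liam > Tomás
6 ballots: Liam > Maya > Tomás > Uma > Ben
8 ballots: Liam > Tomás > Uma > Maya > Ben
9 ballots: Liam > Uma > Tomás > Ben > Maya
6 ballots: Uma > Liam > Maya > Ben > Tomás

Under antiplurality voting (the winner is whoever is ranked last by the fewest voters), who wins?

Last-place votes: Liam 11, Maya 9, Ben 14, Uma 0, Tomás 13.

Uma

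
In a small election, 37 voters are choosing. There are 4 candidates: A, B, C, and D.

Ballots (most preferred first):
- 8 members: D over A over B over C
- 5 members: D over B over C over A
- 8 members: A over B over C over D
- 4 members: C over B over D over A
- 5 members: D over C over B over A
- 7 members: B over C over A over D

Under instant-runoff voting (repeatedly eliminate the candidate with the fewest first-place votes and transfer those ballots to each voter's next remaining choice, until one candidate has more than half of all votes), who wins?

B

Round 1: A 8, B 7, C 4, D 18. C eliminated.
Round 2: A 8, B 11, D 18. A eliminated.
Round 3: B 19, D 18. B has a majority (≥19).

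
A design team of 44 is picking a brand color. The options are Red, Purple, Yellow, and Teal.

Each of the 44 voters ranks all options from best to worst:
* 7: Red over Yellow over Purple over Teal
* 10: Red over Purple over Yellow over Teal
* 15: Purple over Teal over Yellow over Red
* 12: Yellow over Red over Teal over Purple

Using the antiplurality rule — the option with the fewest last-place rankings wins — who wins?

Last-place votes: Red 15, Purple 12, Yellow 0, Teal 17.

Yellow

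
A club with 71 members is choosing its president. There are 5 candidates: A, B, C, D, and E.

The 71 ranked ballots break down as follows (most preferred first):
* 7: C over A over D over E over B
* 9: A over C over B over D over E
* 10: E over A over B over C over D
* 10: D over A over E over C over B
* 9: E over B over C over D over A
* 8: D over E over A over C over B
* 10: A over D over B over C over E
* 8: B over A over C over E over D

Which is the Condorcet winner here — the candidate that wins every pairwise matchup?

A

A vs B: 54–17
A vs C: 55–16
A vs D: 44–27
A vs E: 44–27
A beats every other candidate.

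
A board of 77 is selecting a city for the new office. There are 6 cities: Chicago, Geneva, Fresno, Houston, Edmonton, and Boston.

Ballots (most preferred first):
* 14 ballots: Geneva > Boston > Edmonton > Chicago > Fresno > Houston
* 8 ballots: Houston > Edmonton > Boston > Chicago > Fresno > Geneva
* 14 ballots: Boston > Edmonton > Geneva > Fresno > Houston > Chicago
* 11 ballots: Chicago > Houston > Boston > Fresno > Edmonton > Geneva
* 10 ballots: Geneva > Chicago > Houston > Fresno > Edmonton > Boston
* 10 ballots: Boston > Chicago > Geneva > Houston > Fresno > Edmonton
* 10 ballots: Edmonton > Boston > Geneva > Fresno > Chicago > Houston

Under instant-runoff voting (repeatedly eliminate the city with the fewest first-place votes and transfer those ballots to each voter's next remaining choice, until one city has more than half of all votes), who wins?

Boston

Round 1: Chicago 11, Geneva 24, Fresno 0, Houston 8, Edmonton 10, Boston 24. Fresno eliminated.
Round 2: Chicago 11, Geneva 24, Houston 8, Edmonton 10, Boston 24. Houston eliminated.
Round 3: Chicago 11, Geneva 24, Edmonton 18, Boston 24. Chicago eliminated.
Round 4: Geneva 24, Edmonton 18, Boston 35. Edmonton eliminated.
Round 5: Geneva 24, Boston 53. Boston has a majority (≥39).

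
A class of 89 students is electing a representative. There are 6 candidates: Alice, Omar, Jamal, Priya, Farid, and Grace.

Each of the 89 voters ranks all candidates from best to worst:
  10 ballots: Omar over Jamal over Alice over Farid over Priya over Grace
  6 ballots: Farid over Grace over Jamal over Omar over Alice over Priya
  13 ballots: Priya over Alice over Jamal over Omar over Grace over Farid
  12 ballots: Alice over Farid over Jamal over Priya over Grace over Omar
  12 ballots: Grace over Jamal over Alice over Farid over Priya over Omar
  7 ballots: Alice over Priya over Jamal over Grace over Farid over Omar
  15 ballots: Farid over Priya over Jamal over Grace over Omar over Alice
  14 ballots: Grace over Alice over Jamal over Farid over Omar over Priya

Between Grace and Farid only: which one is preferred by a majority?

Grace

Grace is ranked above Farid on 46 ballots; Farid above Grace on 43.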